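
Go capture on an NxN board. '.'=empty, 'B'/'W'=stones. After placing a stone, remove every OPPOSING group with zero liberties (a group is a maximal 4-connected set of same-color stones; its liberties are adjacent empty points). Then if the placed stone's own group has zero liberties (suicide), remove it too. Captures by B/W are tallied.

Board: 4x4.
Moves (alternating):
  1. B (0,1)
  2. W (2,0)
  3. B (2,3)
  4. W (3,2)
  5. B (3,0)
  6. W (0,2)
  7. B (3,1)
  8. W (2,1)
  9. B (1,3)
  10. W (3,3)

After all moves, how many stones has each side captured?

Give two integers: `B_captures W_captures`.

Answer: 0 2

Derivation:
Move 1: B@(0,1) -> caps B=0 W=0
Move 2: W@(2,0) -> caps B=0 W=0
Move 3: B@(2,3) -> caps B=0 W=0
Move 4: W@(3,2) -> caps B=0 W=0
Move 5: B@(3,0) -> caps B=0 W=0
Move 6: W@(0,2) -> caps B=0 W=0
Move 7: B@(3,1) -> caps B=0 W=0
Move 8: W@(2,1) -> caps B=0 W=2
Move 9: B@(1,3) -> caps B=0 W=2
Move 10: W@(3,3) -> caps B=0 W=2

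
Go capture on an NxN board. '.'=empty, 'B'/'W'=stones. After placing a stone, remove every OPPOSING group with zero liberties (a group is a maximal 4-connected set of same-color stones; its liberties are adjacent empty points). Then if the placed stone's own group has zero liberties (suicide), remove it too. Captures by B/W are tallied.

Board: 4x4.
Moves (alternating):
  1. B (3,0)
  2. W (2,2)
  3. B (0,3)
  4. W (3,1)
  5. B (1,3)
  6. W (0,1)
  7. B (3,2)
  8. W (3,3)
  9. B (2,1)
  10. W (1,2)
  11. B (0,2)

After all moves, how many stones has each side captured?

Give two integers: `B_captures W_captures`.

Answer: 0 1

Derivation:
Move 1: B@(3,0) -> caps B=0 W=0
Move 2: W@(2,2) -> caps B=0 W=0
Move 3: B@(0,3) -> caps B=0 W=0
Move 4: W@(3,1) -> caps B=0 W=0
Move 5: B@(1,3) -> caps B=0 W=0
Move 6: W@(0,1) -> caps B=0 W=0
Move 7: B@(3,2) -> caps B=0 W=0
Move 8: W@(3,3) -> caps B=0 W=1
Move 9: B@(2,1) -> caps B=0 W=1
Move 10: W@(1,2) -> caps B=0 W=1
Move 11: B@(0,2) -> caps B=0 W=1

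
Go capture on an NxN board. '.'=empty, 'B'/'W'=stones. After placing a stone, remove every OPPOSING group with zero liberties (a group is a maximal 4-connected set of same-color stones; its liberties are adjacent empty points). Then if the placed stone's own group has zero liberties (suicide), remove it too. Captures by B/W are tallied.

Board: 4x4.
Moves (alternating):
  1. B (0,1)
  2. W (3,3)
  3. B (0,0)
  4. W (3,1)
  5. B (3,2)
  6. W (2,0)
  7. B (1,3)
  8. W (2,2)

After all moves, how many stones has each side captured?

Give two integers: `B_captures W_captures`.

Answer: 0 1

Derivation:
Move 1: B@(0,1) -> caps B=0 W=0
Move 2: W@(3,3) -> caps B=0 W=0
Move 3: B@(0,0) -> caps B=0 W=0
Move 4: W@(3,1) -> caps B=0 W=0
Move 5: B@(3,2) -> caps B=0 W=0
Move 6: W@(2,0) -> caps B=0 W=0
Move 7: B@(1,3) -> caps B=0 W=0
Move 8: W@(2,2) -> caps B=0 W=1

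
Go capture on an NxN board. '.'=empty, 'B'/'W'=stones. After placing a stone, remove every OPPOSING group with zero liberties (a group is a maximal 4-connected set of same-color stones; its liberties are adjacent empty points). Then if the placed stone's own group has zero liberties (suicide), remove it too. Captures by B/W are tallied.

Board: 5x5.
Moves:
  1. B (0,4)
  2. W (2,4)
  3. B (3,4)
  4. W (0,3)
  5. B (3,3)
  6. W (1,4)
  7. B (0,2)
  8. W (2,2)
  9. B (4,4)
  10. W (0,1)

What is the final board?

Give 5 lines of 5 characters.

Answer: .WBW.
....W
..W.W
...BB
....B

Derivation:
Move 1: B@(0,4) -> caps B=0 W=0
Move 2: W@(2,4) -> caps B=0 W=0
Move 3: B@(3,4) -> caps B=0 W=0
Move 4: W@(0,3) -> caps B=0 W=0
Move 5: B@(3,3) -> caps B=0 W=0
Move 6: W@(1,4) -> caps B=0 W=1
Move 7: B@(0,2) -> caps B=0 W=1
Move 8: W@(2,2) -> caps B=0 W=1
Move 9: B@(4,4) -> caps B=0 W=1
Move 10: W@(0,1) -> caps B=0 W=1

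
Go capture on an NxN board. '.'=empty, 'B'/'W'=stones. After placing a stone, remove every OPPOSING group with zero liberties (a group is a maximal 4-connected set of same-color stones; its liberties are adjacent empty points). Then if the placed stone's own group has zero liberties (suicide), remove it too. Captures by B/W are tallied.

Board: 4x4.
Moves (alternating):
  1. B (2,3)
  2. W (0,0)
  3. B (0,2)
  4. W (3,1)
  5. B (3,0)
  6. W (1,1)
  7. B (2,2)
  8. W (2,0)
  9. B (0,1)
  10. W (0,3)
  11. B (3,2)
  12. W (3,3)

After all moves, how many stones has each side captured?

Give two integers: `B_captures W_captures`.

Move 1: B@(2,3) -> caps B=0 W=0
Move 2: W@(0,0) -> caps B=0 W=0
Move 3: B@(0,2) -> caps B=0 W=0
Move 4: W@(3,1) -> caps B=0 W=0
Move 5: B@(3,0) -> caps B=0 W=0
Move 6: W@(1,1) -> caps B=0 W=0
Move 7: B@(2,2) -> caps B=0 W=0
Move 8: W@(2,0) -> caps B=0 W=1
Move 9: B@(0,1) -> caps B=0 W=1
Move 10: W@(0,3) -> caps B=0 W=1
Move 11: B@(3,2) -> caps B=0 W=1
Move 12: W@(3,3) -> caps B=0 W=1

Answer: 0 1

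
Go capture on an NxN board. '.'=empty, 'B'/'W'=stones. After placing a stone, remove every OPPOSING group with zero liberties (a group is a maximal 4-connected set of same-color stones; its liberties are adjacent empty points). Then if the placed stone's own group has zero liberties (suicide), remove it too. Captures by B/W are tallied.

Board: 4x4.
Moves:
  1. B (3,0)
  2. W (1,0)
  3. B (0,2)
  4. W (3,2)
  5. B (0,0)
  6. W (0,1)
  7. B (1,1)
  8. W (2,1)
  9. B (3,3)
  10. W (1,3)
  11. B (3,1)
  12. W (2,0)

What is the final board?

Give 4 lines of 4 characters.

Move 1: B@(3,0) -> caps B=0 W=0
Move 2: W@(1,0) -> caps B=0 W=0
Move 3: B@(0,2) -> caps B=0 W=0
Move 4: W@(3,2) -> caps B=0 W=0
Move 5: B@(0,0) -> caps B=0 W=0
Move 6: W@(0,1) -> caps B=0 W=1
Move 7: B@(1,1) -> caps B=0 W=1
Move 8: W@(2,1) -> caps B=0 W=1
Move 9: B@(3,3) -> caps B=0 W=1
Move 10: W@(1,3) -> caps B=0 W=1
Move 11: B@(3,1) -> caps B=0 W=1
Move 12: W@(2,0) -> caps B=0 W=3

Answer: .WB.
WB.W
WW..
..WB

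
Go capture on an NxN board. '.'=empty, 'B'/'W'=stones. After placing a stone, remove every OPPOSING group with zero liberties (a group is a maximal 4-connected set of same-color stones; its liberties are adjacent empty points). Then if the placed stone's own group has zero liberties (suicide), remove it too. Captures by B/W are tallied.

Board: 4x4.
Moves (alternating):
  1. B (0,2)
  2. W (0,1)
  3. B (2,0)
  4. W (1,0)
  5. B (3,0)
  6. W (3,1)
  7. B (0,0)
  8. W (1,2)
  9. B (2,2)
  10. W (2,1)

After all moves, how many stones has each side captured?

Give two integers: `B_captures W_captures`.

Answer: 0 2

Derivation:
Move 1: B@(0,2) -> caps B=0 W=0
Move 2: W@(0,1) -> caps B=0 W=0
Move 3: B@(2,0) -> caps B=0 W=0
Move 4: W@(1,0) -> caps B=0 W=0
Move 5: B@(3,0) -> caps B=0 W=0
Move 6: W@(3,1) -> caps B=0 W=0
Move 7: B@(0,0) -> caps B=0 W=0
Move 8: W@(1,2) -> caps B=0 W=0
Move 9: B@(2,2) -> caps B=0 W=0
Move 10: W@(2,1) -> caps B=0 W=2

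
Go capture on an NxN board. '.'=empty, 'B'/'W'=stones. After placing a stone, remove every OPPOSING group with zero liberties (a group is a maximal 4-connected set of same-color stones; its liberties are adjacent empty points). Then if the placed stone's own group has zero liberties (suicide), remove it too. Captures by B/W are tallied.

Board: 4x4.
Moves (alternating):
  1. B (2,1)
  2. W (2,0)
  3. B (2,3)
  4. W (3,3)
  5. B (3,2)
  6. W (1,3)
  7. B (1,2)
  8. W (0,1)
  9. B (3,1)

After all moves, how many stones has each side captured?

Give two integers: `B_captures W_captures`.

Answer: 1 0

Derivation:
Move 1: B@(2,1) -> caps B=0 W=0
Move 2: W@(2,0) -> caps B=0 W=0
Move 3: B@(2,3) -> caps B=0 W=0
Move 4: W@(3,3) -> caps B=0 W=0
Move 5: B@(3,2) -> caps B=1 W=0
Move 6: W@(1,3) -> caps B=1 W=0
Move 7: B@(1,2) -> caps B=1 W=0
Move 8: W@(0,1) -> caps B=1 W=0
Move 9: B@(3,1) -> caps B=1 W=0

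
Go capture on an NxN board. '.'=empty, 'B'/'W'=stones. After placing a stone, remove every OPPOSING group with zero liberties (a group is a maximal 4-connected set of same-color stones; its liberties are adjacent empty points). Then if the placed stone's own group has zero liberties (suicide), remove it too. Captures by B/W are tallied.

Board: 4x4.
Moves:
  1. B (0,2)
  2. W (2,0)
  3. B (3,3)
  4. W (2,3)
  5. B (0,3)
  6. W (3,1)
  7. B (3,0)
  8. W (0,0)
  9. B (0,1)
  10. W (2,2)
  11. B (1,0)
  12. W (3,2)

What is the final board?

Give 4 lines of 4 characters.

Answer: .BBB
B...
W.WW
.WW.

Derivation:
Move 1: B@(0,2) -> caps B=0 W=0
Move 2: W@(2,0) -> caps B=0 W=0
Move 3: B@(3,3) -> caps B=0 W=0
Move 4: W@(2,3) -> caps B=0 W=0
Move 5: B@(0,3) -> caps B=0 W=0
Move 6: W@(3,1) -> caps B=0 W=0
Move 7: B@(3,0) -> caps B=0 W=0
Move 8: W@(0,0) -> caps B=0 W=0
Move 9: B@(0,1) -> caps B=0 W=0
Move 10: W@(2,2) -> caps B=0 W=0
Move 11: B@(1,0) -> caps B=1 W=0
Move 12: W@(3,2) -> caps B=1 W=1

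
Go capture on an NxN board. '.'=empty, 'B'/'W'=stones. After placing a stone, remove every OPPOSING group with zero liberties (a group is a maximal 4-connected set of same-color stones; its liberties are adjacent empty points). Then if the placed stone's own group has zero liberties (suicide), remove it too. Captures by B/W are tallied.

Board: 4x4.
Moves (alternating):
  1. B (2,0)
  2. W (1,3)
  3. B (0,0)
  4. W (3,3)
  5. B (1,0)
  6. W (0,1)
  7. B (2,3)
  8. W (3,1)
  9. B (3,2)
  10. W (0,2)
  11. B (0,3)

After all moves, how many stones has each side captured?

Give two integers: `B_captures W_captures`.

Answer: 1 0

Derivation:
Move 1: B@(2,0) -> caps B=0 W=0
Move 2: W@(1,3) -> caps B=0 W=0
Move 3: B@(0,0) -> caps B=0 W=0
Move 4: W@(3,3) -> caps B=0 W=0
Move 5: B@(1,0) -> caps B=0 W=0
Move 6: W@(0,1) -> caps B=0 W=0
Move 7: B@(2,3) -> caps B=0 W=0
Move 8: W@(3,1) -> caps B=0 W=0
Move 9: B@(3,2) -> caps B=1 W=0
Move 10: W@(0,2) -> caps B=1 W=0
Move 11: B@(0,3) -> caps B=1 W=0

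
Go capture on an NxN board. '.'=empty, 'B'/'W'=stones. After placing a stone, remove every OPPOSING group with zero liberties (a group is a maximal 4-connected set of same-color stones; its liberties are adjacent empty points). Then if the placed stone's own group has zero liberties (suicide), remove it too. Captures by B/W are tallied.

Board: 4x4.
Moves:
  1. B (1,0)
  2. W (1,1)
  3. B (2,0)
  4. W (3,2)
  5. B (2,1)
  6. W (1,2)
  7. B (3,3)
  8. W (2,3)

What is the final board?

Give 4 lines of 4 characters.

Answer: ....
BWW.
BB.W
..W.

Derivation:
Move 1: B@(1,0) -> caps B=0 W=0
Move 2: W@(1,1) -> caps B=0 W=0
Move 3: B@(2,0) -> caps B=0 W=0
Move 4: W@(3,2) -> caps B=0 W=0
Move 5: B@(2,1) -> caps B=0 W=0
Move 6: W@(1,2) -> caps B=0 W=0
Move 7: B@(3,3) -> caps B=0 W=0
Move 8: W@(2,3) -> caps B=0 W=1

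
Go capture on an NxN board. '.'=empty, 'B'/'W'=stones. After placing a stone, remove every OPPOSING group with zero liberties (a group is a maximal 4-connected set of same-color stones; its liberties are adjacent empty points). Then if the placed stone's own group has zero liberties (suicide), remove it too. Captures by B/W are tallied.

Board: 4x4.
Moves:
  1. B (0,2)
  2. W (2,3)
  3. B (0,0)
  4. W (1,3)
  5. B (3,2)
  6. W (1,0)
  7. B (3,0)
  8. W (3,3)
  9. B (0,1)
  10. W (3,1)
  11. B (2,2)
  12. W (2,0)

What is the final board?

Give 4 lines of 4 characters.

Move 1: B@(0,2) -> caps B=0 W=0
Move 2: W@(2,3) -> caps B=0 W=0
Move 3: B@(0,0) -> caps B=0 W=0
Move 4: W@(1,3) -> caps B=0 W=0
Move 5: B@(3,2) -> caps B=0 W=0
Move 6: W@(1,0) -> caps B=0 W=0
Move 7: B@(3,0) -> caps B=0 W=0
Move 8: W@(3,3) -> caps B=0 W=0
Move 9: B@(0,1) -> caps B=0 W=0
Move 10: W@(3,1) -> caps B=0 W=0
Move 11: B@(2,2) -> caps B=0 W=0
Move 12: W@(2,0) -> caps B=0 W=1

Answer: BBB.
W..W
W.BW
.WBW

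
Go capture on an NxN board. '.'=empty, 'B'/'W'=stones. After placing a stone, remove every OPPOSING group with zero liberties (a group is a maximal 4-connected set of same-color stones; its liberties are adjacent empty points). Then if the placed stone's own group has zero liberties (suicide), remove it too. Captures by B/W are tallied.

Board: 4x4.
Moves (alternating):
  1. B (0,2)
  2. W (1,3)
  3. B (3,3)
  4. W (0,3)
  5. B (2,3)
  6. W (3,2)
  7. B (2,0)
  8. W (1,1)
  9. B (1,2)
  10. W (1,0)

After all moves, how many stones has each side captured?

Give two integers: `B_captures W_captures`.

Move 1: B@(0,2) -> caps B=0 W=0
Move 2: W@(1,3) -> caps B=0 W=0
Move 3: B@(3,3) -> caps B=0 W=0
Move 4: W@(0,3) -> caps B=0 W=0
Move 5: B@(2,3) -> caps B=0 W=0
Move 6: W@(3,2) -> caps B=0 W=0
Move 7: B@(2,0) -> caps B=0 W=0
Move 8: W@(1,1) -> caps B=0 W=0
Move 9: B@(1,2) -> caps B=2 W=0
Move 10: W@(1,0) -> caps B=2 W=0

Answer: 2 0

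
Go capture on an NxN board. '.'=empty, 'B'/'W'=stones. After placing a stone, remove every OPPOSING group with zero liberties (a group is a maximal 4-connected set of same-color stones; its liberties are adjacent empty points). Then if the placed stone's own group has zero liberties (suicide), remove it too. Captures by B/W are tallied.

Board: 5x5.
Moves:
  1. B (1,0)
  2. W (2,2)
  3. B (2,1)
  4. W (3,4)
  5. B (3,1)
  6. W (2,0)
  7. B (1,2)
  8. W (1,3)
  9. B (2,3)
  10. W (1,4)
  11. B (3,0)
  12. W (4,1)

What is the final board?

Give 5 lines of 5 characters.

Move 1: B@(1,0) -> caps B=0 W=0
Move 2: W@(2,2) -> caps B=0 W=0
Move 3: B@(2,1) -> caps B=0 W=0
Move 4: W@(3,4) -> caps B=0 W=0
Move 5: B@(3,1) -> caps B=0 W=0
Move 6: W@(2,0) -> caps B=0 W=0
Move 7: B@(1,2) -> caps B=0 W=0
Move 8: W@(1,3) -> caps B=0 W=0
Move 9: B@(2,3) -> caps B=0 W=0
Move 10: W@(1,4) -> caps B=0 W=0
Move 11: B@(3,0) -> caps B=1 W=0
Move 12: W@(4,1) -> caps B=1 W=0

Answer: .....
B.BWW
.BWB.
BB..W
.W...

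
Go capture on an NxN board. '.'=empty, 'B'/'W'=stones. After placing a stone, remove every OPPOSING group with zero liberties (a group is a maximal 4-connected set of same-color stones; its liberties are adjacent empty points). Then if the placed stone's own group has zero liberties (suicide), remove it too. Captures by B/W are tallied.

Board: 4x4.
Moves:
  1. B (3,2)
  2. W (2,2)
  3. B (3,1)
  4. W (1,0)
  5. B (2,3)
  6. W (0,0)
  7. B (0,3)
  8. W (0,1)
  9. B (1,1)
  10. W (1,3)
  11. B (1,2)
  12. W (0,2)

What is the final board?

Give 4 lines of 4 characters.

Move 1: B@(3,2) -> caps B=0 W=0
Move 2: W@(2,2) -> caps B=0 W=0
Move 3: B@(3,1) -> caps B=0 W=0
Move 4: W@(1,0) -> caps B=0 W=0
Move 5: B@(2,3) -> caps B=0 W=0
Move 6: W@(0,0) -> caps B=0 W=0
Move 7: B@(0,3) -> caps B=0 W=0
Move 8: W@(0,1) -> caps B=0 W=0
Move 9: B@(1,1) -> caps B=0 W=0
Move 10: W@(1,3) -> caps B=0 W=0
Move 11: B@(1,2) -> caps B=1 W=0
Move 12: W@(0,2) -> caps B=1 W=0

Answer: WWWB
WBB.
..WB
.BB.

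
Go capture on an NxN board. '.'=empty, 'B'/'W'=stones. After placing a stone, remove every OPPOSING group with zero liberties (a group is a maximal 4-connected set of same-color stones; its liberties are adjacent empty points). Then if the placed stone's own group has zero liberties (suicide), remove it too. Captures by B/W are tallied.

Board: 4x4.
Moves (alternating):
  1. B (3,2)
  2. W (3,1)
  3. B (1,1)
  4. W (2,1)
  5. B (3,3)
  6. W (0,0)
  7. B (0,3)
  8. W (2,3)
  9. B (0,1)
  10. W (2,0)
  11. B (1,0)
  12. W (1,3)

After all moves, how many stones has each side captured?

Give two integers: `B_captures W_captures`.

Move 1: B@(3,2) -> caps B=0 W=0
Move 2: W@(3,1) -> caps B=0 W=0
Move 3: B@(1,1) -> caps B=0 W=0
Move 4: W@(2,1) -> caps B=0 W=0
Move 5: B@(3,3) -> caps B=0 W=0
Move 6: W@(0,0) -> caps B=0 W=0
Move 7: B@(0,3) -> caps B=0 W=0
Move 8: W@(2,3) -> caps B=0 W=0
Move 9: B@(0,1) -> caps B=0 W=0
Move 10: W@(2,0) -> caps B=0 W=0
Move 11: B@(1,0) -> caps B=1 W=0
Move 12: W@(1,3) -> caps B=1 W=0

Answer: 1 0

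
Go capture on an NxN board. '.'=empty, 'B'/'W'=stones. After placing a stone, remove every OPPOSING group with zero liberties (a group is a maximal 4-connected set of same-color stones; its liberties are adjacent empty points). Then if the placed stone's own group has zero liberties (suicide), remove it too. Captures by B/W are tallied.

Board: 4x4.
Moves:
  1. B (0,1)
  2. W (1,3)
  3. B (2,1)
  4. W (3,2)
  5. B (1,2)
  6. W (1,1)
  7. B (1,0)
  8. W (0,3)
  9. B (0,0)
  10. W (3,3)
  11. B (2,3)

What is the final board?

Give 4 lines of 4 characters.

Move 1: B@(0,1) -> caps B=0 W=0
Move 2: W@(1,3) -> caps B=0 W=0
Move 3: B@(2,1) -> caps B=0 W=0
Move 4: W@(3,2) -> caps B=0 W=0
Move 5: B@(1,2) -> caps B=0 W=0
Move 6: W@(1,1) -> caps B=0 W=0
Move 7: B@(1,0) -> caps B=1 W=0
Move 8: W@(0,3) -> caps B=1 W=0
Move 9: B@(0,0) -> caps B=1 W=0
Move 10: W@(3,3) -> caps B=1 W=0
Move 11: B@(2,3) -> caps B=1 W=0

Answer: BB.W
B.BW
.B.B
..WW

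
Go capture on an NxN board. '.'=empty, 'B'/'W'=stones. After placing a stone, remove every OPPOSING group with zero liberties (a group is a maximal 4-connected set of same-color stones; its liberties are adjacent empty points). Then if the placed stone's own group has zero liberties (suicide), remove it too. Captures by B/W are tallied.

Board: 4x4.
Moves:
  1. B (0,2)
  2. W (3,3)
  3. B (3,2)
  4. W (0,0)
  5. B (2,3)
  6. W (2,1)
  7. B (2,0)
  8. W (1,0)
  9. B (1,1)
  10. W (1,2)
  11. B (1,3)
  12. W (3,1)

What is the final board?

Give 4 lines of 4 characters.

Move 1: B@(0,2) -> caps B=0 W=0
Move 2: W@(3,3) -> caps B=0 W=0
Move 3: B@(3,2) -> caps B=0 W=0
Move 4: W@(0,0) -> caps B=0 W=0
Move 5: B@(2,3) -> caps B=1 W=0
Move 6: W@(2,1) -> caps B=1 W=0
Move 7: B@(2,0) -> caps B=1 W=0
Move 8: W@(1,0) -> caps B=1 W=0
Move 9: B@(1,1) -> caps B=1 W=0
Move 10: W@(1,2) -> caps B=1 W=0
Move 11: B@(1,3) -> caps B=1 W=0
Move 12: W@(3,1) -> caps B=1 W=0

Answer: W.B.
WBWB
BW.B
.WB.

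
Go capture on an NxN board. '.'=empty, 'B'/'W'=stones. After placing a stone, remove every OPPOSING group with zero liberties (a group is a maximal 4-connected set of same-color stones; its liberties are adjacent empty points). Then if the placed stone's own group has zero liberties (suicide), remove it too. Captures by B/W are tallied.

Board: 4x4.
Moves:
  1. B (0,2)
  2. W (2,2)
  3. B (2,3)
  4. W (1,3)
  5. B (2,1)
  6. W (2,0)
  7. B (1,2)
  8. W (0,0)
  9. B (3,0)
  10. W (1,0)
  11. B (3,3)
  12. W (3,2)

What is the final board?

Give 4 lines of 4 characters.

Move 1: B@(0,2) -> caps B=0 W=0
Move 2: W@(2,2) -> caps B=0 W=0
Move 3: B@(2,3) -> caps B=0 W=0
Move 4: W@(1,3) -> caps B=0 W=0
Move 5: B@(2,1) -> caps B=0 W=0
Move 6: W@(2,0) -> caps B=0 W=0
Move 7: B@(1,2) -> caps B=0 W=0
Move 8: W@(0,0) -> caps B=0 W=0
Move 9: B@(3,0) -> caps B=0 W=0
Move 10: W@(1,0) -> caps B=0 W=0
Move 11: B@(3,3) -> caps B=0 W=0
Move 12: W@(3,2) -> caps B=0 W=2

Answer: W.B.
W.BW
WBW.
B.W.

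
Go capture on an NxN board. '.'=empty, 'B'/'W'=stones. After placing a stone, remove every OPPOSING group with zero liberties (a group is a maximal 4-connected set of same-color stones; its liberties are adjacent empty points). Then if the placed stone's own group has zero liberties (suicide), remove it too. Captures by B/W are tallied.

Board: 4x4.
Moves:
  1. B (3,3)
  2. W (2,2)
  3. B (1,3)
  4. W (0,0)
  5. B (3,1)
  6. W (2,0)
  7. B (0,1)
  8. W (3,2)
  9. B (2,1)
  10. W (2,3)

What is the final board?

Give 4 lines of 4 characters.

Move 1: B@(3,3) -> caps B=0 W=0
Move 2: W@(2,2) -> caps B=0 W=0
Move 3: B@(1,3) -> caps B=0 W=0
Move 4: W@(0,0) -> caps B=0 W=0
Move 5: B@(3,1) -> caps B=0 W=0
Move 6: W@(2,0) -> caps B=0 W=0
Move 7: B@(0,1) -> caps B=0 W=0
Move 8: W@(3,2) -> caps B=0 W=0
Move 9: B@(2,1) -> caps B=0 W=0
Move 10: W@(2,3) -> caps B=0 W=1

Answer: WB..
...B
WBWW
.BW.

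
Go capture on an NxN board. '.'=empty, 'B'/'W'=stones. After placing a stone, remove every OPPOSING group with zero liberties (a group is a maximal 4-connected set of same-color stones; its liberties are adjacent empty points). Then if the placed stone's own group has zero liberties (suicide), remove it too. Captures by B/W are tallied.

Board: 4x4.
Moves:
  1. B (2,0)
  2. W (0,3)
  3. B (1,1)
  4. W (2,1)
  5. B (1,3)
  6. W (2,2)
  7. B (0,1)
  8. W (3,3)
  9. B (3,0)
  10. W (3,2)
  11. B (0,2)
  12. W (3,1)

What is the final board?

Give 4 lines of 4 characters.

Move 1: B@(2,0) -> caps B=0 W=0
Move 2: W@(0,3) -> caps B=0 W=0
Move 3: B@(1,1) -> caps B=0 W=0
Move 4: W@(2,1) -> caps B=0 W=0
Move 5: B@(1,3) -> caps B=0 W=0
Move 6: W@(2,2) -> caps B=0 W=0
Move 7: B@(0,1) -> caps B=0 W=0
Move 8: W@(3,3) -> caps B=0 W=0
Move 9: B@(3,0) -> caps B=0 W=0
Move 10: W@(3,2) -> caps B=0 W=0
Move 11: B@(0,2) -> caps B=1 W=0
Move 12: W@(3,1) -> caps B=1 W=0

Answer: .BB.
.B.B
BWW.
BWWW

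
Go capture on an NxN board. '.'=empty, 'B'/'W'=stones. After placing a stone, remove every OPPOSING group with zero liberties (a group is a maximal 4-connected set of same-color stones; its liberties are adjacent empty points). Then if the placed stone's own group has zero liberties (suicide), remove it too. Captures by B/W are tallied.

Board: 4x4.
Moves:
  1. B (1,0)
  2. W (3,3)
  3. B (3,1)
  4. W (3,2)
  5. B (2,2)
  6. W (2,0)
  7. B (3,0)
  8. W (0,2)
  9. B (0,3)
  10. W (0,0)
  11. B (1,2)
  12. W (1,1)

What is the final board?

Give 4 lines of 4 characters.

Move 1: B@(1,0) -> caps B=0 W=0
Move 2: W@(3,3) -> caps B=0 W=0
Move 3: B@(3,1) -> caps B=0 W=0
Move 4: W@(3,2) -> caps B=0 W=0
Move 5: B@(2,2) -> caps B=0 W=0
Move 6: W@(2,0) -> caps B=0 W=0
Move 7: B@(3,0) -> caps B=0 W=0
Move 8: W@(0,2) -> caps B=0 W=0
Move 9: B@(0,3) -> caps B=0 W=0
Move 10: W@(0,0) -> caps B=0 W=0
Move 11: B@(1,2) -> caps B=0 W=0
Move 12: W@(1,1) -> caps B=0 W=1

Answer: W.WB
.WB.
W.B.
BBWW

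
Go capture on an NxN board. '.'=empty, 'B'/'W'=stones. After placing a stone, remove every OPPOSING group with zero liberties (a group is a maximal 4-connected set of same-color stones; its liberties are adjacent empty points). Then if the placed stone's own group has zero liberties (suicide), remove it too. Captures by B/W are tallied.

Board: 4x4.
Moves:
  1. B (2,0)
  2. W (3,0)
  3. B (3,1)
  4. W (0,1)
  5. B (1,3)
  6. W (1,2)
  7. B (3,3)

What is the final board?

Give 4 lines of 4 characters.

Answer: .W..
..WB
B...
.B.B

Derivation:
Move 1: B@(2,0) -> caps B=0 W=0
Move 2: W@(3,0) -> caps B=0 W=0
Move 3: B@(3,1) -> caps B=1 W=0
Move 4: W@(0,1) -> caps B=1 W=0
Move 5: B@(1,3) -> caps B=1 W=0
Move 6: W@(1,2) -> caps B=1 W=0
Move 7: B@(3,3) -> caps B=1 W=0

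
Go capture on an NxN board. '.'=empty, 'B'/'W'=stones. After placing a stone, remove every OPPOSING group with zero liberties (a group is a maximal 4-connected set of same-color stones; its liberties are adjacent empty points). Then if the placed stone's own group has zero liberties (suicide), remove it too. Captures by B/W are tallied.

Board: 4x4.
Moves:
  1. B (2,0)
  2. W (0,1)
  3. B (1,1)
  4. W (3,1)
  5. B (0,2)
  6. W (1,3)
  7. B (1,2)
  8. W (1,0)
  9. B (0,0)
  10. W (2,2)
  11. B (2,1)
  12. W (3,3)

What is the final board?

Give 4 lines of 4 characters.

Move 1: B@(2,0) -> caps B=0 W=0
Move 2: W@(0,1) -> caps B=0 W=0
Move 3: B@(1,1) -> caps B=0 W=0
Move 4: W@(3,1) -> caps B=0 W=0
Move 5: B@(0,2) -> caps B=0 W=0
Move 6: W@(1,3) -> caps B=0 W=0
Move 7: B@(1,2) -> caps B=0 W=0
Move 8: W@(1,0) -> caps B=0 W=0
Move 9: B@(0,0) -> caps B=2 W=0
Move 10: W@(2,2) -> caps B=2 W=0
Move 11: B@(2,1) -> caps B=2 W=0
Move 12: W@(3,3) -> caps B=2 W=0

Answer: B.B.
.BBW
BBW.
.W.W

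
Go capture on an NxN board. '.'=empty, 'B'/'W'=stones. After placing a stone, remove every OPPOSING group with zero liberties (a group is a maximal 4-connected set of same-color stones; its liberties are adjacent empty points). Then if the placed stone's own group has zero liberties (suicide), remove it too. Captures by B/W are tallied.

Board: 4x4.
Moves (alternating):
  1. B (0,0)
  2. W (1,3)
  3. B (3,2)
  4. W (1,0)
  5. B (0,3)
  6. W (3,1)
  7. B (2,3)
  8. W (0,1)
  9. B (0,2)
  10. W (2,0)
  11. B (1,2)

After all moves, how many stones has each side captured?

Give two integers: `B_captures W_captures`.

Move 1: B@(0,0) -> caps B=0 W=0
Move 2: W@(1,3) -> caps B=0 W=0
Move 3: B@(3,2) -> caps B=0 W=0
Move 4: W@(1,0) -> caps B=0 W=0
Move 5: B@(0,3) -> caps B=0 W=0
Move 6: W@(3,1) -> caps B=0 W=0
Move 7: B@(2,3) -> caps B=0 W=0
Move 8: W@(0,1) -> caps B=0 W=1
Move 9: B@(0,2) -> caps B=0 W=1
Move 10: W@(2,0) -> caps B=0 W=1
Move 11: B@(1,2) -> caps B=1 W=1

Answer: 1 1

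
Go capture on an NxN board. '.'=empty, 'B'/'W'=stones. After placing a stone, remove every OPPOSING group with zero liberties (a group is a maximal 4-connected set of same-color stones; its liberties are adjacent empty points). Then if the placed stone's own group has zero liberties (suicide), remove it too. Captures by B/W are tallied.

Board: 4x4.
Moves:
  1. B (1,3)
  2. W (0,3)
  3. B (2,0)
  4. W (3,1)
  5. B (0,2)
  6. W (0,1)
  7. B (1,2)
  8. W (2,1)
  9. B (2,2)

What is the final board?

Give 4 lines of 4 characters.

Answer: .WB.
..BB
BWB.
.W..

Derivation:
Move 1: B@(1,3) -> caps B=0 W=0
Move 2: W@(0,3) -> caps B=0 W=0
Move 3: B@(2,0) -> caps B=0 W=0
Move 4: W@(3,1) -> caps B=0 W=0
Move 5: B@(0,2) -> caps B=1 W=0
Move 6: W@(0,1) -> caps B=1 W=0
Move 7: B@(1,2) -> caps B=1 W=0
Move 8: W@(2,1) -> caps B=1 W=0
Move 9: B@(2,2) -> caps B=1 W=0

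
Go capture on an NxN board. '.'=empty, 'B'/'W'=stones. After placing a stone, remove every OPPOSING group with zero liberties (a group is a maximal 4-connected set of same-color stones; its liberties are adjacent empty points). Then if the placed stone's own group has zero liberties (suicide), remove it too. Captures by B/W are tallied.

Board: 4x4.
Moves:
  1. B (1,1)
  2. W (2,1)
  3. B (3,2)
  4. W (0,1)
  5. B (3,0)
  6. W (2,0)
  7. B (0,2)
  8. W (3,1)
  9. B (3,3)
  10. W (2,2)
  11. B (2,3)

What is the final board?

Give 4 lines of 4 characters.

Move 1: B@(1,1) -> caps B=0 W=0
Move 2: W@(2,1) -> caps B=0 W=0
Move 3: B@(3,2) -> caps B=0 W=0
Move 4: W@(0,1) -> caps B=0 W=0
Move 5: B@(3,0) -> caps B=0 W=0
Move 6: W@(2,0) -> caps B=0 W=0
Move 7: B@(0,2) -> caps B=0 W=0
Move 8: W@(3,1) -> caps B=0 W=1
Move 9: B@(3,3) -> caps B=0 W=1
Move 10: W@(2,2) -> caps B=0 W=1
Move 11: B@(2,3) -> caps B=0 W=1

Answer: .WB.
.B..
WWWB
.WBB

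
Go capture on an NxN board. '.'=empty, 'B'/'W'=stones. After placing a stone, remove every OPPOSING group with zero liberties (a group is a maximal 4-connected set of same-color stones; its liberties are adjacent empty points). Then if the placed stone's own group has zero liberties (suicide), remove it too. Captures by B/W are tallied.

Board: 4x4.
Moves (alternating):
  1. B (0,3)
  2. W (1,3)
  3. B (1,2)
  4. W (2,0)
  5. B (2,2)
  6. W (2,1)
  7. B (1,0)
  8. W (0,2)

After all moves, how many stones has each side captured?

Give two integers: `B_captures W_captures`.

Answer: 0 1

Derivation:
Move 1: B@(0,3) -> caps B=0 W=0
Move 2: W@(1,3) -> caps B=0 W=0
Move 3: B@(1,2) -> caps B=0 W=0
Move 4: W@(2,0) -> caps B=0 W=0
Move 5: B@(2,2) -> caps B=0 W=0
Move 6: W@(2,1) -> caps B=0 W=0
Move 7: B@(1,0) -> caps B=0 W=0
Move 8: W@(0,2) -> caps B=0 W=1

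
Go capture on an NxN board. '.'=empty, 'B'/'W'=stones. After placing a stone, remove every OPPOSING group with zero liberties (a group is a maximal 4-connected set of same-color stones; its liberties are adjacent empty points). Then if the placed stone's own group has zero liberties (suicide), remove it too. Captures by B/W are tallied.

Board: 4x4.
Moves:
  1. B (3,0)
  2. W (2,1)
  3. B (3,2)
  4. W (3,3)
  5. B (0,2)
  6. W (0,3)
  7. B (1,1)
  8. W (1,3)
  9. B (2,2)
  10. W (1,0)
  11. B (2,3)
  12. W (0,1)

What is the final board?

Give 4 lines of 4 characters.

Answer: .WBW
WB.W
.WBB
B.B.

Derivation:
Move 1: B@(3,0) -> caps B=0 W=0
Move 2: W@(2,1) -> caps B=0 W=0
Move 3: B@(3,2) -> caps B=0 W=0
Move 4: W@(3,3) -> caps B=0 W=0
Move 5: B@(0,2) -> caps B=0 W=0
Move 6: W@(0,3) -> caps B=0 W=0
Move 7: B@(1,1) -> caps B=0 W=0
Move 8: W@(1,3) -> caps B=0 W=0
Move 9: B@(2,2) -> caps B=0 W=0
Move 10: W@(1,0) -> caps B=0 W=0
Move 11: B@(2,3) -> caps B=1 W=0
Move 12: W@(0,1) -> caps B=1 W=0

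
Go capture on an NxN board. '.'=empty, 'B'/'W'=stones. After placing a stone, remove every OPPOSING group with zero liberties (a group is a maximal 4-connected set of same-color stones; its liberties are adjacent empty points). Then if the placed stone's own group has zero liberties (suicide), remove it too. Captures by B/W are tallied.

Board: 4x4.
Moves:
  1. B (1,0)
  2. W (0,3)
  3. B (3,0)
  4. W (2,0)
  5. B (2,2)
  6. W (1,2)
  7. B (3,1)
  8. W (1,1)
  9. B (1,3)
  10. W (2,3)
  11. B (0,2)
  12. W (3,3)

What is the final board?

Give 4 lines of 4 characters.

Answer: ..BW
BWW.
W.BW
BB.W

Derivation:
Move 1: B@(1,0) -> caps B=0 W=0
Move 2: W@(0,3) -> caps B=0 W=0
Move 3: B@(3,0) -> caps B=0 W=0
Move 4: W@(2,0) -> caps B=0 W=0
Move 5: B@(2,2) -> caps B=0 W=0
Move 6: W@(1,2) -> caps B=0 W=0
Move 7: B@(3,1) -> caps B=0 W=0
Move 8: W@(1,1) -> caps B=0 W=0
Move 9: B@(1,3) -> caps B=0 W=0
Move 10: W@(2,3) -> caps B=0 W=1
Move 11: B@(0,2) -> caps B=0 W=1
Move 12: W@(3,3) -> caps B=0 W=1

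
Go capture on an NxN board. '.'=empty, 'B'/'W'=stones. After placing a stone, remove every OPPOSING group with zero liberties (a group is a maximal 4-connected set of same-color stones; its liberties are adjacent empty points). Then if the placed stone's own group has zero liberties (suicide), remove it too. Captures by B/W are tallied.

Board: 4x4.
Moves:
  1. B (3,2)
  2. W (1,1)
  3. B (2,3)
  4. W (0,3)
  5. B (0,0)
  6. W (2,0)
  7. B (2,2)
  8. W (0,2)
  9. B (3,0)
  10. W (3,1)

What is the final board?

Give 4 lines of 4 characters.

Move 1: B@(3,2) -> caps B=0 W=0
Move 2: W@(1,1) -> caps B=0 W=0
Move 3: B@(2,3) -> caps B=0 W=0
Move 4: W@(0,3) -> caps B=0 W=0
Move 5: B@(0,0) -> caps B=0 W=0
Move 6: W@(2,0) -> caps B=0 W=0
Move 7: B@(2,2) -> caps B=0 W=0
Move 8: W@(0,2) -> caps B=0 W=0
Move 9: B@(3,0) -> caps B=0 W=0
Move 10: W@(3,1) -> caps B=0 W=1

Answer: B.WW
.W..
W.BB
.WB.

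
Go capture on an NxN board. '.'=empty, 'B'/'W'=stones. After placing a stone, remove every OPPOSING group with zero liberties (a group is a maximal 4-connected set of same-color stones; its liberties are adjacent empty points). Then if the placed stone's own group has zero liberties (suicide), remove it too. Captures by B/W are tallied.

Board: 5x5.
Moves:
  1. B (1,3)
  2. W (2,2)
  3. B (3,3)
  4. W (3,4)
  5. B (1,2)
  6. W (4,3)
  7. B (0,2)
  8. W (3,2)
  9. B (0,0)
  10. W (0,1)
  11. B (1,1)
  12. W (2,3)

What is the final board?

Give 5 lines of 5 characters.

Answer: B.B..
.BBB.
..WW.
..W.W
...W.

Derivation:
Move 1: B@(1,3) -> caps B=0 W=0
Move 2: W@(2,2) -> caps B=0 W=0
Move 3: B@(3,3) -> caps B=0 W=0
Move 4: W@(3,4) -> caps B=0 W=0
Move 5: B@(1,2) -> caps B=0 W=0
Move 6: W@(4,3) -> caps B=0 W=0
Move 7: B@(0,2) -> caps B=0 W=0
Move 8: W@(3,2) -> caps B=0 W=0
Move 9: B@(0,0) -> caps B=0 W=0
Move 10: W@(0,1) -> caps B=0 W=0
Move 11: B@(1,1) -> caps B=1 W=0
Move 12: W@(2,3) -> caps B=1 W=1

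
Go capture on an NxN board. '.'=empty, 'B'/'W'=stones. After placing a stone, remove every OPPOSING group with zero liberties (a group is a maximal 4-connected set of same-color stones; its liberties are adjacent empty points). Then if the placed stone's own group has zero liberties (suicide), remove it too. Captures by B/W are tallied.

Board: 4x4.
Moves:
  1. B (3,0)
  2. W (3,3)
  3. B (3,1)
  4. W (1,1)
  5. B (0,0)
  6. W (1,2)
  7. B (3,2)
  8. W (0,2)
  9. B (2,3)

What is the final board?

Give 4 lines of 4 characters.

Move 1: B@(3,0) -> caps B=0 W=0
Move 2: W@(3,3) -> caps B=0 W=0
Move 3: B@(3,1) -> caps B=0 W=0
Move 4: W@(1,1) -> caps B=0 W=0
Move 5: B@(0,0) -> caps B=0 W=0
Move 6: W@(1,2) -> caps B=0 W=0
Move 7: B@(3,2) -> caps B=0 W=0
Move 8: W@(0,2) -> caps B=0 W=0
Move 9: B@(2,3) -> caps B=1 W=0

Answer: B.W.
.WW.
...B
BBB.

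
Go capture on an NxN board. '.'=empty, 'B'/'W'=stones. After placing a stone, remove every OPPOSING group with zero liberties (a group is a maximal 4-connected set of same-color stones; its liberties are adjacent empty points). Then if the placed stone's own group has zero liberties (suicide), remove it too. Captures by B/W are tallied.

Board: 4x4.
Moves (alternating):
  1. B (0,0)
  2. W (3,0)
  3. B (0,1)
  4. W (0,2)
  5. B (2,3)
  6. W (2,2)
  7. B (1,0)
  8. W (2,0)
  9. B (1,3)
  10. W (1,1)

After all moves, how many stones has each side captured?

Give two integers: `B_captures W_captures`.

Answer: 0 3

Derivation:
Move 1: B@(0,0) -> caps B=0 W=0
Move 2: W@(3,0) -> caps B=0 W=0
Move 3: B@(0,1) -> caps B=0 W=0
Move 4: W@(0,2) -> caps B=0 W=0
Move 5: B@(2,3) -> caps B=0 W=0
Move 6: W@(2,2) -> caps B=0 W=0
Move 7: B@(1,0) -> caps B=0 W=0
Move 8: W@(2,0) -> caps B=0 W=0
Move 9: B@(1,3) -> caps B=0 W=0
Move 10: W@(1,1) -> caps B=0 W=3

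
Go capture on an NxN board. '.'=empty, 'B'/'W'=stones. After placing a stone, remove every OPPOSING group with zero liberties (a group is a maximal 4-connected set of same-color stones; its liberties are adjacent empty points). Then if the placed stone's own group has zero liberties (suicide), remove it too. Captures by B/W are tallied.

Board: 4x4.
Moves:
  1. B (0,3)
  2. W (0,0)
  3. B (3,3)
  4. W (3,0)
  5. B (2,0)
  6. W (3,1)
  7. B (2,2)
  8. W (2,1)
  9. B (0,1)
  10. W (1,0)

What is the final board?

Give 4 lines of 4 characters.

Answer: WB.B
W...
.WB.
WW.B

Derivation:
Move 1: B@(0,3) -> caps B=0 W=0
Move 2: W@(0,0) -> caps B=0 W=0
Move 3: B@(3,3) -> caps B=0 W=0
Move 4: W@(3,0) -> caps B=0 W=0
Move 5: B@(2,0) -> caps B=0 W=0
Move 6: W@(3,1) -> caps B=0 W=0
Move 7: B@(2,2) -> caps B=0 W=0
Move 8: W@(2,1) -> caps B=0 W=0
Move 9: B@(0,1) -> caps B=0 W=0
Move 10: W@(1,0) -> caps B=0 W=1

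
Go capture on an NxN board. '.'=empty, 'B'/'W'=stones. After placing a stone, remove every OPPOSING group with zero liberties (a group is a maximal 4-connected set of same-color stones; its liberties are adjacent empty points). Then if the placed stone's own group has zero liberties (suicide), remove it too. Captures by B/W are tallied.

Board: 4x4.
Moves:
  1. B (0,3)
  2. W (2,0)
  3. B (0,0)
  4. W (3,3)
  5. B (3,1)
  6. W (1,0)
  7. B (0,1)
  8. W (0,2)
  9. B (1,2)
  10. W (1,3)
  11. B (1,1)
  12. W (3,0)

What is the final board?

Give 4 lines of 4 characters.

Move 1: B@(0,3) -> caps B=0 W=0
Move 2: W@(2,0) -> caps B=0 W=0
Move 3: B@(0,0) -> caps B=0 W=0
Move 4: W@(3,3) -> caps B=0 W=0
Move 5: B@(3,1) -> caps B=0 W=0
Move 6: W@(1,0) -> caps B=0 W=0
Move 7: B@(0,1) -> caps B=0 W=0
Move 8: W@(0,2) -> caps B=0 W=0
Move 9: B@(1,2) -> caps B=1 W=0
Move 10: W@(1,3) -> caps B=1 W=0
Move 11: B@(1,1) -> caps B=1 W=0
Move 12: W@(3,0) -> caps B=1 W=0

Answer: BB.B
WBBW
W...
WB.W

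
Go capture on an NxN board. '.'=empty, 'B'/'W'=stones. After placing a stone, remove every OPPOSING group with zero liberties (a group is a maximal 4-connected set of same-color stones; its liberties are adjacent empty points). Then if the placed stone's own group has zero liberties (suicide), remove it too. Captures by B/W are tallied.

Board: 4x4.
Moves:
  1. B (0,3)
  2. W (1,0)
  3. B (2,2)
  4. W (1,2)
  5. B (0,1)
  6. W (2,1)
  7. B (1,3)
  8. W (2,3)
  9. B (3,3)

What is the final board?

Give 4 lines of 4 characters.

Answer: .B.B
W.WB
.WB.
...B

Derivation:
Move 1: B@(0,3) -> caps B=0 W=0
Move 2: W@(1,0) -> caps B=0 W=0
Move 3: B@(2,2) -> caps B=0 W=0
Move 4: W@(1,2) -> caps B=0 W=0
Move 5: B@(0,1) -> caps B=0 W=0
Move 6: W@(2,1) -> caps B=0 W=0
Move 7: B@(1,3) -> caps B=0 W=0
Move 8: W@(2,3) -> caps B=0 W=0
Move 9: B@(3,3) -> caps B=1 W=0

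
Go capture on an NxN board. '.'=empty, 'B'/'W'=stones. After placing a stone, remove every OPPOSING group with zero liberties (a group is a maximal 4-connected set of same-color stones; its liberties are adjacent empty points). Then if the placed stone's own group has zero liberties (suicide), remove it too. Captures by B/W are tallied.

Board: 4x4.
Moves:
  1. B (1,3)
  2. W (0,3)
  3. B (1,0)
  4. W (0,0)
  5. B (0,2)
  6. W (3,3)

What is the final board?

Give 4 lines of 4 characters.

Move 1: B@(1,3) -> caps B=0 W=0
Move 2: W@(0,3) -> caps B=0 W=0
Move 3: B@(1,0) -> caps B=0 W=0
Move 4: W@(0,0) -> caps B=0 W=0
Move 5: B@(0,2) -> caps B=1 W=0
Move 6: W@(3,3) -> caps B=1 W=0

Answer: W.B.
B..B
....
...W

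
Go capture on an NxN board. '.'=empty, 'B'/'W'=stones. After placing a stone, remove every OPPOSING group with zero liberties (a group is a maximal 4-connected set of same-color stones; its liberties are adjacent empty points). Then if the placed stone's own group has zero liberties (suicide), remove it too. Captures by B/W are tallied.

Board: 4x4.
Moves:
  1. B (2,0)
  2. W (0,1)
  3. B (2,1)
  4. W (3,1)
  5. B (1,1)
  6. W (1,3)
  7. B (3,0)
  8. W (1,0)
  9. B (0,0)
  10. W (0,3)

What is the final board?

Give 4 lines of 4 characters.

Answer: BW.W
.B.W
BB..
BW..

Derivation:
Move 1: B@(2,0) -> caps B=0 W=0
Move 2: W@(0,1) -> caps B=0 W=0
Move 3: B@(2,1) -> caps B=0 W=0
Move 4: W@(3,1) -> caps B=0 W=0
Move 5: B@(1,1) -> caps B=0 W=0
Move 6: W@(1,3) -> caps B=0 W=0
Move 7: B@(3,0) -> caps B=0 W=0
Move 8: W@(1,0) -> caps B=0 W=0
Move 9: B@(0,0) -> caps B=1 W=0
Move 10: W@(0,3) -> caps B=1 W=0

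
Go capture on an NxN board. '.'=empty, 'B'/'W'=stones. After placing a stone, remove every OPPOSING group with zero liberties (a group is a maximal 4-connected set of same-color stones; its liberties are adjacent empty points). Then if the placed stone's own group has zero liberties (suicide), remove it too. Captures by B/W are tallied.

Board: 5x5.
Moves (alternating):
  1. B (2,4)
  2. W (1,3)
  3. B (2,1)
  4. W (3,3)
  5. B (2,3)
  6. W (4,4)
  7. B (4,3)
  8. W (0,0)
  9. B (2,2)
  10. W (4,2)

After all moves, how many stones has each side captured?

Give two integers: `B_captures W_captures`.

Move 1: B@(2,4) -> caps B=0 W=0
Move 2: W@(1,3) -> caps B=0 W=0
Move 3: B@(2,1) -> caps B=0 W=0
Move 4: W@(3,3) -> caps B=0 W=0
Move 5: B@(2,3) -> caps B=0 W=0
Move 6: W@(4,4) -> caps B=0 W=0
Move 7: B@(4,3) -> caps B=0 W=0
Move 8: W@(0,0) -> caps B=0 W=0
Move 9: B@(2,2) -> caps B=0 W=0
Move 10: W@(4,2) -> caps B=0 W=1

Answer: 0 1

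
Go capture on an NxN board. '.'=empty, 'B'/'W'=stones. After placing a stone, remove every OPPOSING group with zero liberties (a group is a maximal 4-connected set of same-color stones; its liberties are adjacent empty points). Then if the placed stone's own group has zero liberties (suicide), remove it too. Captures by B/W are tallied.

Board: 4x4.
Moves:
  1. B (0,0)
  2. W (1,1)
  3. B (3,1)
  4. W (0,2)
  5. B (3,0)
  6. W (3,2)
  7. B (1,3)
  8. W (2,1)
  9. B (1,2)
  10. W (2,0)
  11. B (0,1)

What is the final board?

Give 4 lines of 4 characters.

Answer: BBW.
.WBB
WW..
..W.

Derivation:
Move 1: B@(0,0) -> caps B=0 W=0
Move 2: W@(1,1) -> caps B=0 W=0
Move 3: B@(3,1) -> caps B=0 W=0
Move 4: W@(0,2) -> caps B=0 W=0
Move 5: B@(3,0) -> caps B=0 W=0
Move 6: W@(3,2) -> caps B=0 W=0
Move 7: B@(1,3) -> caps B=0 W=0
Move 8: W@(2,1) -> caps B=0 W=0
Move 9: B@(1,2) -> caps B=0 W=0
Move 10: W@(2,0) -> caps B=0 W=2
Move 11: B@(0,1) -> caps B=0 W=2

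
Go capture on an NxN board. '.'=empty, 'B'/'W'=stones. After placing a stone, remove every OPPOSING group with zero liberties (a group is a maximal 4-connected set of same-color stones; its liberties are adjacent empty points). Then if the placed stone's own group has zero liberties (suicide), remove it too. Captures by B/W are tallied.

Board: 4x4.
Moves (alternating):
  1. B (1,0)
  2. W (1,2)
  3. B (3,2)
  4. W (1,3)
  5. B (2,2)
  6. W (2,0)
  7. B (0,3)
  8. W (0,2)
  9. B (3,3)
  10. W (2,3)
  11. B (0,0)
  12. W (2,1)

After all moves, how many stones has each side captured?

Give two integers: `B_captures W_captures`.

Move 1: B@(1,0) -> caps B=0 W=0
Move 2: W@(1,2) -> caps B=0 W=0
Move 3: B@(3,2) -> caps B=0 W=0
Move 4: W@(1,3) -> caps B=0 W=0
Move 5: B@(2,2) -> caps B=0 W=0
Move 6: W@(2,0) -> caps B=0 W=0
Move 7: B@(0,3) -> caps B=0 W=0
Move 8: W@(0,2) -> caps B=0 W=1
Move 9: B@(3,3) -> caps B=0 W=1
Move 10: W@(2,3) -> caps B=0 W=1
Move 11: B@(0,0) -> caps B=0 W=1
Move 12: W@(2,1) -> caps B=0 W=1

Answer: 0 1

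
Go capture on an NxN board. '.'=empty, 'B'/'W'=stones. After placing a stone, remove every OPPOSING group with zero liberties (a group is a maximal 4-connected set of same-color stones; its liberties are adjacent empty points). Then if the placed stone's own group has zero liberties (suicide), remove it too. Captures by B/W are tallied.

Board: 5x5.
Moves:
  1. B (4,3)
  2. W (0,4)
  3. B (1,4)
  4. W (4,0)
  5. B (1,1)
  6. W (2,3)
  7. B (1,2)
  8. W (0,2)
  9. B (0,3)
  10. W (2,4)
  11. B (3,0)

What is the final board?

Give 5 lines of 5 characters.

Move 1: B@(4,3) -> caps B=0 W=0
Move 2: W@(0,4) -> caps B=0 W=0
Move 3: B@(1,4) -> caps B=0 W=0
Move 4: W@(4,0) -> caps B=0 W=0
Move 5: B@(1,1) -> caps B=0 W=0
Move 6: W@(2,3) -> caps B=0 W=0
Move 7: B@(1,2) -> caps B=0 W=0
Move 8: W@(0,2) -> caps B=0 W=0
Move 9: B@(0,3) -> caps B=1 W=0
Move 10: W@(2,4) -> caps B=1 W=0
Move 11: B@(3,0) -> caps B=1 W=0

Answer: ..WB.
.BB.B
...WW
B....
W..B.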